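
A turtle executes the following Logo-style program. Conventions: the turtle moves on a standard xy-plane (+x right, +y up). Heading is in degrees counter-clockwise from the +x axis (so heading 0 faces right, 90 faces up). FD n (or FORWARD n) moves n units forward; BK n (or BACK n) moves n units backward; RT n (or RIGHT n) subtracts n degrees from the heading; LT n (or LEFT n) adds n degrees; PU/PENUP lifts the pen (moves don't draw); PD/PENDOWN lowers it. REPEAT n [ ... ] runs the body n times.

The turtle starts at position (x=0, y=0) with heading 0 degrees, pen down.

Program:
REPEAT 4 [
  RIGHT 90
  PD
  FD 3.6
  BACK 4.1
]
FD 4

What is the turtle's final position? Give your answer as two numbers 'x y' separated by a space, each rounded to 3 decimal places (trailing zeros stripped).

Answer: 4 0

Derivation:
Executing turtle program step by step:
Start: pos=(0,0), heading=0, pen down
REPEAT 4 [
  -- iteration 1/4 --
  RT 90: heading 0 -> 270
  PD: pen down
  FD 3.6: (0,0) -> (0,-3.6) [heading=270, draw]
  BK 4.1: (0,-3.6) -> (0,0.5) [heading=270, draw]
  -- iteration 2/4 --
  RT 90: heading 270 -> 180
  PD: pen down
  FD 3.6: (0,0.5) -> (-3.6,0.5) [heading=180, draw]
  BK 4.1: (-3.6,0.5) -> (0.5,0.5) [heading=180, draw]
  -- iteration 3/4 --
  RT 90: heading 180 -> 90
  PD: pen down
  FD 3.6: (0.5,0.5) -> (0.5,4.1) [heading=90, draw]
  BK 4.1: (0.5,4.1) -> (0.5,0) [heading=90, draw]
  -- iteration 4/4 --
  RT 90: heading 90 -> 0
  PD: pen down
  FD 3.6: (0.5,0) -> (4.1,0) [heading=0, draw]
  BK 4.1: (4.1,0) -> (0,0) [heading=0, draw]
]
FD 4: (0,0) -> (4,0) [heading=0, draw]
Final: pos=(4,0), heading=0, 9 segment(s) drawn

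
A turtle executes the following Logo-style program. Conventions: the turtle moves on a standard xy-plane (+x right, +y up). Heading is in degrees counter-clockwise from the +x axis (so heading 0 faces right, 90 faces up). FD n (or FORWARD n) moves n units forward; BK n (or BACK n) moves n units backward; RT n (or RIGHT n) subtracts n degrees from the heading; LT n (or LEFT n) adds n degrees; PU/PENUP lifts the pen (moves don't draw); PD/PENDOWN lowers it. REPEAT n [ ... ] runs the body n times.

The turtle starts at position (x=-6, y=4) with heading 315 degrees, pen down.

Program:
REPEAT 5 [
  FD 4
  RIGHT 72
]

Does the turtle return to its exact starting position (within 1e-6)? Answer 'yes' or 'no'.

Answer: yes

Derivation:
Executing turtle program step by step:
Start: pos=(-6,4), heading=315, pen down
REPEAT 5 [
  -- iteration 1/5 --
  FD 4: (-6,4) -> (-3.172,1.172) [heading=315, draw]
  RT 72: heading 315 -> 243
  -- iteration 2/5 --
  FD 4: (-3.172,1.172) -> (-4.988,-2.392) [heading=243, draw]
  RT 72: heading 243 -> 171
  -- iteration 3/5 --
  FD 4: (-4.988,-2.392) -> (-8.938,-1.767) [heading=171, draw]
  RT 72: heading 171 -> 99
  -- iteration 4/5 --
  FD 4: (-8.938,-1.767) -> (-9.564,2.184) [heading=99, draw]
  RT 72: heading 99 -> 27
  -- iteration 5/5 --
  FD 4: (-9.564,2.184) -> (-6,4) [heading=27, draw]
  RT 72: heading 27 -> 315
]
Final: pos=(-6,4), heading=315, 5 segment(s) drawn

Start position: (-6, 4)
Final position: (-6, 4)
Distance = 0; < 1e-6 -> CLOSED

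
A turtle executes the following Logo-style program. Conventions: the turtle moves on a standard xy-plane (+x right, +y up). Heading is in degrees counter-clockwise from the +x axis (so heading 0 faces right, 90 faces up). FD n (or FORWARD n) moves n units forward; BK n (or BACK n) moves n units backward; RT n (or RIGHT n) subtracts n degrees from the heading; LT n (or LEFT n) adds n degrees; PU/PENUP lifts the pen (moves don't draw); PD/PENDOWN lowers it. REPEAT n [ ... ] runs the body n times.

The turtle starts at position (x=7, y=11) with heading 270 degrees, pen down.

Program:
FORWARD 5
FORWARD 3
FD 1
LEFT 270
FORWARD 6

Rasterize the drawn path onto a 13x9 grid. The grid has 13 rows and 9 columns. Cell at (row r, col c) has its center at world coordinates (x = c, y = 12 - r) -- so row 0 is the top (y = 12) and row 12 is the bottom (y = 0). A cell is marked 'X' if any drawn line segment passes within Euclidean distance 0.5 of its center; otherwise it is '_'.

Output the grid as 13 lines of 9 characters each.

Answer: _________
_______X_
_______X_
_______X_
_______X_
_______X_
_______X_
_______X_
_______X_
_______X_
_XXXXXXX_
_________
_________

Derivation:
Segment 0: (7,11) -> (7,6)
Segment 1: (7,6) -> (7,3)
Segment 2: (7,3) -> (7,2)
Segment 3: (7,2) -> (1,2)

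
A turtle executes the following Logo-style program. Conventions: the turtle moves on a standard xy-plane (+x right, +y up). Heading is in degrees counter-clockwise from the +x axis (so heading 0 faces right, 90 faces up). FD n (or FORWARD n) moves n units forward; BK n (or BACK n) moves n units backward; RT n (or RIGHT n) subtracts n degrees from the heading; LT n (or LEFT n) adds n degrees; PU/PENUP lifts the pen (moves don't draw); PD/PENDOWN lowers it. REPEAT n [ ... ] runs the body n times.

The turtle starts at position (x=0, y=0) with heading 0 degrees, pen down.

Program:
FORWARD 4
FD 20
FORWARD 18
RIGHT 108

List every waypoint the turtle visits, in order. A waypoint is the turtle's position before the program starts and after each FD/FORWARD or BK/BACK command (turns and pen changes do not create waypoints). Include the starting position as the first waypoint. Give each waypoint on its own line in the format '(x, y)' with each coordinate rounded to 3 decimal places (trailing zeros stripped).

Answer: (0, 0)
(4, 0)
(24, 0)
(42, 0)

Derivation:
Executing turtle program step by step:
Start: pos=(0,0), heading=0, pen down
FD 4: (0,0) -> (4,0) [heading=0, draw]
FD 20: (4,0) -> (24,0) [heading=0, draw]
FD 18: (24,0) -> (42,0) [heading=0, draw]
RT 108: heading 0 -> 252
Final: pos=(42,0), heading=252, 3 segment(s) drawn
Waypoints (4 total):
(0, 0)
(4, 0)
(24, 0)
(42, 0)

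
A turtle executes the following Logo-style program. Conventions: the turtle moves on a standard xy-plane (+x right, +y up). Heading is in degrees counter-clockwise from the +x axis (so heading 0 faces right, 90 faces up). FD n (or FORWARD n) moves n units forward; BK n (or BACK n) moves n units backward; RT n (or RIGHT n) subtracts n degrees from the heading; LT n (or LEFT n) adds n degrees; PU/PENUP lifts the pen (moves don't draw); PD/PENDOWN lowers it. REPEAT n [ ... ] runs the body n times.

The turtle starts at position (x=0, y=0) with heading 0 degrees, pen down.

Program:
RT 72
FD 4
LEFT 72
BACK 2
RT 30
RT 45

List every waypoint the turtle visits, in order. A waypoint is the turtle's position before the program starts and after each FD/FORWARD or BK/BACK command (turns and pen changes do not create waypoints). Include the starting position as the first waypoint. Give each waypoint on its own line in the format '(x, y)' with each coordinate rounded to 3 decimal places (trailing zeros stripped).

Answer: (0, 0)
(1.236, -3.804)
(-0.764, -3.804)

Derivation:
Executing turtle program step by step:
Start: pos=(0,0), heading=0, pen down
RT 72: heading 0 -> 288
FD 4: (0,0) -> (1.236,-3.804) [heading=288, draw]
LT 72: heading 288 -> 0
BK 2: (1.236,-3.804) -> (-0.764,-3.804) [heading=0, draw]
RT 30: heading 0 -> 330
RT 45: heading 330 -> 285
Final: pos=(-0.764,-3.804), heading=285, 2 segment(s) drawn
Waypoints (3 total):
(0, 0)
(1.236, -3.804)
(-0.764, -3.804)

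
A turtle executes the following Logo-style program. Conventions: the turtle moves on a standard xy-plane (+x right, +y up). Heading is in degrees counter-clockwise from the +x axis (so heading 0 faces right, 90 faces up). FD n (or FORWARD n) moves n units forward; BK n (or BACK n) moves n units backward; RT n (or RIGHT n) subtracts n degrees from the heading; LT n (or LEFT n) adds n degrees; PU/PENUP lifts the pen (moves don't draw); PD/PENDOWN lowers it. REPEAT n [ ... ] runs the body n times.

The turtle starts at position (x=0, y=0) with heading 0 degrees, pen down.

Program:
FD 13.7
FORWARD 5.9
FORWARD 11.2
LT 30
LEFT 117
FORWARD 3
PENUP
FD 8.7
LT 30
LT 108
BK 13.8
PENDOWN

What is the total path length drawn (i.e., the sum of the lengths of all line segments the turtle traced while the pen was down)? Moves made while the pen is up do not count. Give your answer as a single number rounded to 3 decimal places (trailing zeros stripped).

Answer: 33.8

Derivation:
Executing turtle program step by step:
Start: pos=(0,0), heading=0, pen down
FD 13.7: (0,0) -> (13.7,0) [heading=0, draw]
FD 5.9: (13.7,0) -> (19.6,0) [heading=0, draw]
FD 11.2: (19.6,0) -> (30.8,0) [heading=0, draw]
LT 30: heading 0 -> 30
LT 117: heading 30 -> 147
FD 3: (30.8,0) -> (28.284,1.634) [heading=147, draw]
PU: pen up
FD 8.7: (28.284,1.634) -> (20.988,6.372) [heading=147, move]
LT 30: heading 147 -> 177
LT 108: heading 177 -> 285
BK 13.8: (20.988,6.372) -> (17.416,19.702) [heading=285, move]
PD: pen down
Final: pos=(17.416,19.702), heading=285, 4 segment(s) drawn

Segment lengths:
  seg 1: (0,0) -> (13.7,0), length = 13.7
  seg 2: (13.7,0) -> (19.6,0), length = 5.9
  seg 3: (19.6,0) -> (30.8,0), length = 11.2
  seg 4: (30.8,0) -> (28.284,1.634), length = 3
Total = 33.8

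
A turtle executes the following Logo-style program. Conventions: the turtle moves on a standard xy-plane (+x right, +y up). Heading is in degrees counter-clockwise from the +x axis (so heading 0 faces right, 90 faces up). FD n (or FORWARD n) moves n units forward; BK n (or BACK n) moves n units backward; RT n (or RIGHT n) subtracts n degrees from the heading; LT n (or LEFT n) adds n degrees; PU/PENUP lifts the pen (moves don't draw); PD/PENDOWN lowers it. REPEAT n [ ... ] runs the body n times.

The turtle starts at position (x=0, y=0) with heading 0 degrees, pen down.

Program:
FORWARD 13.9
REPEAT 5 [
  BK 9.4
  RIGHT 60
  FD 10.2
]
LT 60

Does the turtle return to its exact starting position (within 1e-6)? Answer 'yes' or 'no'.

Executing turtle program step by step:
Start: pos=(0,0), heading=0, pen down
FD 13.9: (0,0) -> (13.9,0) [heading=0, draw]
REPEAT 5 [
  -- iteration 1/5 --
  BK 9.4: (13.9,0) -> (4.5,0) [heading=0, draw]
  RT 60: heading 0 -> 300
  FD 10.2: (4.5,0) -> (9.6,-8.833) [heading=300, draw]
  -- iteration 2/5 --
  BK 9.4: (9.6,-8.833) -> (4.9,-0.693) [heading=300, draw]
  RT 60: heading 300 -> 240
  FD 10.2: (4.9,-0.693) -> (-0.2,-9.526) [heading=240, draw]
  -- iteration 3/5 --
  BK 9.4: (-0.2,-9.526) -> (4.5,-1.386) [heading=240, draw]
  RT 60: heading 240 -> 180
  FD 10.2: (4.5,-1.386) -> (-5.7,-1.386) [heading=180, draw]
  -- iteration 4/5 --
  BK 9.4: (-5.7,-1.386) -> (3.7,-1.386) [heading=180, draw]
  RT 60: heading 180 -> 120
  FD 10.2: (3.7,-1.386) -> (-1.4,7.448) [heading=120, draw]
  -- iteration 5/5 --
  BK 9.4: (-1.4,7.448) -> (3.3,-0.693) [heading=120, draw]
  RT 60: heading 120 -> 60
  FD 10.2: (3.3,-0.693) -> (8.4,8.141) [heading=60, draw]
]
LT 60: heading 60 -> 120
Final: pos=(8.4,8.141), heading=120, 11 segment(s) drawn

Start position: (0, 0)
Final position: (8.4, 8.141)
Distance = 11.697; >= 1e-6 -> NOT closed

Answer: no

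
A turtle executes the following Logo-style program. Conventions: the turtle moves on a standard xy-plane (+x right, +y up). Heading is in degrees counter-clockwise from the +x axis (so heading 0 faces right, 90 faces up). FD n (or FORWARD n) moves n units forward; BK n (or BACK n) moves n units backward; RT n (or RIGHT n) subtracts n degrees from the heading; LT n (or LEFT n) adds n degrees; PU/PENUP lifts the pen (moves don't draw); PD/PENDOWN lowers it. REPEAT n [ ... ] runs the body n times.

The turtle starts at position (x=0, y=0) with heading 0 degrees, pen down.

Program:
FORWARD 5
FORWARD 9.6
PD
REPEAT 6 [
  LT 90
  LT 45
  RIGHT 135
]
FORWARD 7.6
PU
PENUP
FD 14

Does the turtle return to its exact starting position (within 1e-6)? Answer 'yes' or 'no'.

Executing turtle program step by step:
Start: pos=(0,0), heading=0, pen down
FD 5: (0,0) -> (5,0) [heading=0, draw]
FD 9.6: (5,0) -> (14.6,0) [heading=0, draw]
PD: pen down
REPEAT 6 [
  -- iteration 1/6 --
  LT 90: heading 0 -> 90
  LT 45: heading 90 -> 135
  RT 135: heading 135 -> 0
  -- iteration 2/6 --
  LT 90: heading 0 -> 90
  LT 45: heading 90 -> 135
  RT 135: heading 135 -> 0
  -- iteration 3/6 --
  LT 90: heading 0 -> 90
  LT 45: heading 90 -> 135
  RT 135: heading 135 -> 0
  -- iteration 4/6 --
  LT 90: heading 0 -> 90
  LT 45: heading 90 -> 135
  RT 135: heading 135 -> 0
  -- iteration 5/6 --
  LT 90: heading 0 -> 90
  LT 45: heading 90 -> 135
  RT 135: heading 135 -> 0
  -- iteration 6/6 --
  LT 90: heading 0 -> 90
  LT 45: heading 90 -> 135
  RT 135: heading 135 -> 0
]
FD 7.6: (14.6,0) -> (22.2,0) [heading=0, draw]
PU: pen up
PU: pen up
FD 14: (22.2,0) -> (36.2,0) [heading=0, move]
Final: pos=(36.2,0), heading=0, 3 segment(s) drawn

Start position: (0, 0)
Final position: (36.2, 0)
Distance = 36.2; >= 1e-6 -> NOT closed

Answer: no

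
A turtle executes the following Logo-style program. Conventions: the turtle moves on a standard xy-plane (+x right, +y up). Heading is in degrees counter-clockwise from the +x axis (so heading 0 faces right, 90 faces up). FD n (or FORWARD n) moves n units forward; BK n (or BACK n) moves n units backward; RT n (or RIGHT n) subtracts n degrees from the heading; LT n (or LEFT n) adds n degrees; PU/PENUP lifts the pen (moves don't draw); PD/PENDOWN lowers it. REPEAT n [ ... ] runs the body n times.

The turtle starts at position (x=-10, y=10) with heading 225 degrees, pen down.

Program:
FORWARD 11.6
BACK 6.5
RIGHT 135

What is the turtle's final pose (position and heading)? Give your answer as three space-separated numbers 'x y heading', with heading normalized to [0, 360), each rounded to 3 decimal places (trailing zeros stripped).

Executing turtle program step by step:
Start: pos=(-10,10), heading=225, pen down
FD 11.6: (-10,10) -> (-18.202,1.798) [heading=225, draw]
BK 6.5: (-18.202,1.798) -> (-13.606,6.394) [heading=225, draw]
RT 135: heading 225 -> 90
Final: pos=(-13.606,6.394), heading=90, 2 segment(s) drawn

Answer: -13.606 6.394 90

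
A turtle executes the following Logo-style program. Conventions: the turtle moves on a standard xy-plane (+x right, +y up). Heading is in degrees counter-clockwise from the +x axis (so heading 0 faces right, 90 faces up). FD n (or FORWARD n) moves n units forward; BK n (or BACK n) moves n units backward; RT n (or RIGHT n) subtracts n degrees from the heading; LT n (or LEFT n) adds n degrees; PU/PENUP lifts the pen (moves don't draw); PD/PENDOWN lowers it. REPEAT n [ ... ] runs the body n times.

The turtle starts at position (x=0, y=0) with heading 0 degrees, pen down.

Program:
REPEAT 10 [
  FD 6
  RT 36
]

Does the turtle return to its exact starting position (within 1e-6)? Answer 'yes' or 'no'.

Executing turtle program step by step:
Start: pos=(0,0), heading=0, pen down
REPEAT 10 [
  -- iteration 1/10 --
  FD 6: (0,0) -> (6,0) [heading=0, draw]
  RT 36: heading 0 -> 324
  -- iteration 2/10 --
  FD 6: (6,0) -> (10.854,-3.527) [heading=324, draw]
  RT 36: heading 324 -> 288
  -- iteration 3/10 --
  FD 6: (10.854,-3.527) -> (12.708,-9.233) [heading=288, draw]
  RT 36: heading 288 -> 252
  -- iteration 4/10 --
  FD 6: (12.708,-9.233) -> (10.854,-14.939) [heading=252, draw]
  RT 36: heading 252 -> 216
  -- iteration 5/10 --
  FD 6: (10.854,-14.939) -> (6,-18.466) [heading=216, draw]
  RT 36: heading 216 -> 180
  -- iteration 6/10 --
  FD 6: (6,-18.466) -> (0,-18.466) [heading=180, draw]
  RT 36: heading 180 -> 144
  -- iteration 7/10 --
  FD 6: (0,-18.466) -> (-4.854,-14.939) [heading=144, draw]
  RT 36: heading 144 -> 108
  -- iteration 8/10 --
  FD 6: (-4.854,-14.939) -> (-6.708,-9.233) [heading=108, draw]
  RT 36: heading 108 -> 72
  -- iteration 9/10 --
  FD 6: (-6.708,-9.233) -> (-4.854,-3.527) [heading=72, draw]
  RT 36: heading 72 -> 36
  -- iteration 10/10 --
  FD 6: (-4.854,-3.527) -> (0,0) [heading=36, draw]
  RT 36: heading 36 -> 0
]
Final: pos=(0,0), heading=0, 10 segment(s) drawn

Start position: (0, 0)
Final position: (0, 0)
Distance = 0; < 1e-6 -> CLOSED

Answer: yes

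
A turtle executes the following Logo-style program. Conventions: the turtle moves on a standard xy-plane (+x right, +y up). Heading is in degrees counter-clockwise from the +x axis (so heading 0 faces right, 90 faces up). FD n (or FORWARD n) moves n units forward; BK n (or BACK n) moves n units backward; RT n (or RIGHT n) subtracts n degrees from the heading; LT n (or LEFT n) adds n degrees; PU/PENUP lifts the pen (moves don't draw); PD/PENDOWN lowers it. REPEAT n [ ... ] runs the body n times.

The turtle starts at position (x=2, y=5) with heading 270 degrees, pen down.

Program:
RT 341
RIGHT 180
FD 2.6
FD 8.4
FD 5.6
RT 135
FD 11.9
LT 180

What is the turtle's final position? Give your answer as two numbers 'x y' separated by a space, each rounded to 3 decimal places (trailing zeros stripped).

Executing turtle program step by step:
Start: pos=(2,5), heading=270, pen down
RT 341: heading 270 -> 289
RT 180: heading 289 -> 109
FD 2.6: (2,5) -> (1.154,7.458) [heading=109, draw]
FD 8.4: (1.154,7.458) -> (-1.581,15.401) [heading=109, draw]
FD 5.6: (-1.581,15.401) -> (-3.404,20.696) [heading=109, draw]
RT 135: heading 109 -> 334
FD 11.9: (-3.404,20.696) -> (7.291,15.479) [heading=334, draw]
LT 180: heading 334 -> 154
Final: pos=(7.291,15.479), heading=154, 4 segment(s) drawn

Answer: 7.291 15.479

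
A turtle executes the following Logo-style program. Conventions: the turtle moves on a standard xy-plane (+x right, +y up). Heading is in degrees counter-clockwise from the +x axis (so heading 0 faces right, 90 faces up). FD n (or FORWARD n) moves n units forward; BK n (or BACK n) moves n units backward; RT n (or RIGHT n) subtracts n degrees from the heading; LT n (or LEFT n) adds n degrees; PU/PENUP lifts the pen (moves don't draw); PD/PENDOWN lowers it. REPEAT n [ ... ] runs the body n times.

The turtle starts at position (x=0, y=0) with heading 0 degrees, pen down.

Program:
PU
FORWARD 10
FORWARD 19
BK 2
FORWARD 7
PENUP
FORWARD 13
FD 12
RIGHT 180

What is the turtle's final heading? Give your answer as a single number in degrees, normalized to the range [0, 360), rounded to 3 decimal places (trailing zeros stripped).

Answer: 180

Derivation:
Executing turtle program step by step:
Start: pos=(0,0), heading=0, pen down
PU: pen up
FD 10: (0,0) -> (10,0) [heading=0, move]
FD 19: (10,0) -> (29,0) [heading=0, move]
BK 2: (29,0) -> (27,0) [heading=0, move]
FD 7: (27,0) -> (34,0) [heading=0, move]
PU: pen up
FD 13: (34,0) -> (47,0) [heading=0, move]
FD 12: (47,0) -> (59,0) [heading=0, move]
RT 180: heading 0 -> 180
Final: pos=(59,0), heading=180, 0 segment(s) drawn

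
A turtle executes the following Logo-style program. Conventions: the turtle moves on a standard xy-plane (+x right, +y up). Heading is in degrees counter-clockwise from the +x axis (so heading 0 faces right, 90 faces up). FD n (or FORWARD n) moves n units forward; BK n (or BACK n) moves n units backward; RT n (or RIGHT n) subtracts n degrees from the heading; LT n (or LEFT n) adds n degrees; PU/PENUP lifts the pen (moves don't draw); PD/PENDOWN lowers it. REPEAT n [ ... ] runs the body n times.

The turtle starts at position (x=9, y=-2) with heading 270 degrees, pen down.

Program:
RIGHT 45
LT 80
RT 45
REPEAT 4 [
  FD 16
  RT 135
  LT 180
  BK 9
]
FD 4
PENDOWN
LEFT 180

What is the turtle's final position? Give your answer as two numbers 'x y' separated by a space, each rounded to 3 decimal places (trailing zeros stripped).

Executing turtle program step by step:
Start: pos=(9,-2), heading=270, pen down
RT 45: heading 270 -> 225
LT 80: heading 225 -> 305
RT 45: heading 305 -> 260
REPEAT 4 [
  -- iteration 1/4 --
  FD 16: (9,-2) -> (6.222,-17.757) [heading=260, draw]
  RT 135: heading 260 -> 125
  LT 180: heading 125 -> 305
  BK 9: (6.222,-17.757) -> (1.059,-10.385) [heading=305, draw]
  -- iteration 2/4 --
  FD 16: (1.059,-10.385) -> (10.237,-23.491) [heading=305, draw]
  RT 135: heading 305 -> 170
  LT 180: heading 170 -> 350
  BK 9: (10.237,-23.491) -> (1.373,-21.928) [heading=350, draw]
  -- iteration 3/4 --
  FD 16: (1.373,-21.928) -> (17.13,-24.707) [heading=350, draw]
  RT 135: heading 350 -> 215
  LT 180: heading 215 -> 35
  BK 9: (17.13,-24.707) -> (9.758,-29.869) [heading=35, draw]
  -- iteration 4/4 --
  FD 16: (9.758,-29.869) -> (22.864,-20.691) [heading=35, draw]
  RT 135: heading 35 -> 260
  LT 180: heading 260 -> 80
  BK 9: (22.864,-20.691) -> (21.302,-29.555) [heading=80, draw]
]
FD 4: (21.302,-29.555) -> (21.996,-25.616) [heading=80, draw]
PD: pen down
LT 180: heading 80 -> 260
Final: pos=(21.996,-25.616), heading=260, 9 segment(s) drawn

Answer: 21.996 -25.616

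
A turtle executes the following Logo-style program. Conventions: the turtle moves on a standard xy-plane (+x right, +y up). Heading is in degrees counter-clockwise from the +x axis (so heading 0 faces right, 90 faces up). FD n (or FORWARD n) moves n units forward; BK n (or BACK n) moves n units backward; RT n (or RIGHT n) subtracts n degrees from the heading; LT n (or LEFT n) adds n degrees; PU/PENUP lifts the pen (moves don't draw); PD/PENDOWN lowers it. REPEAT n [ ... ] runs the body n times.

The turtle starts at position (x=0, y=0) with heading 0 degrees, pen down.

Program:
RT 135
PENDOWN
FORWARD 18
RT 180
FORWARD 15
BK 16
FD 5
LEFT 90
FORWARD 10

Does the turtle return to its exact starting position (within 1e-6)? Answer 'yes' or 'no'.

Executing turtle program step by step:
Start: pos=(0,0), heading=0, pen down
RT 135: heading 0 -> 225
PD: pen down
FD 18: (0,0) -> (-12.728,-12.728) [heading=225, draw]
RT 180: heading 225 -> 45
FD 15: (-12.728,-12.728) -> (-2.121,-2.121) [heading=45, draw]
BK 16: (-2.121,-2.121) -> (-13.435,-13.435) [heading=45, draw]
FD 5: (-13.435,-13.435) -> (-9.899,-9.899) [heading=45, draw]
LT 90: heading 45 -> 135
FD 10: (-9.899,-9.899) -> (-16.971,-2.828) [heading=135, draw]
Final: pos=(-16.971,-2.828), heading=135, 5 segment(s) drawn

Start position: (0, 0)
Final position: (-16.971, -2.828)
Distance = 17.205; >= 1e-6 -> NOT closed

Answer: no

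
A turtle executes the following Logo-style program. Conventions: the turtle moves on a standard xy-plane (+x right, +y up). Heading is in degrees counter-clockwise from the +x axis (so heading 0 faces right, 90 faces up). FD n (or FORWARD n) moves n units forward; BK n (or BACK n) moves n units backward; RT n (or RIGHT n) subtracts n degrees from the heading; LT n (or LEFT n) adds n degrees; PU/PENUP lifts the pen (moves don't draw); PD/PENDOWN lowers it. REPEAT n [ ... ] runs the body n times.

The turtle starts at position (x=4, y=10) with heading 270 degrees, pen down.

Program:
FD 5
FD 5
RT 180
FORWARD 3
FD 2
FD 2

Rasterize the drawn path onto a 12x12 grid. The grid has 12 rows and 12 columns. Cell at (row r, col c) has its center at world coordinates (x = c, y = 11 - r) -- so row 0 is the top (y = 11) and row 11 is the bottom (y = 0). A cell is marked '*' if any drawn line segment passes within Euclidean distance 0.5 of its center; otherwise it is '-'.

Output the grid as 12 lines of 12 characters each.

Answer: ------------
----*-------
----*-------
----*-------
----*-------
----*-------
----*-------
----*-------
----*-------
----*-------
----*-------
----*-------

Derivation:
Segment 0: (4,10) -> (4,5)
Segment 1: (4,5) -> (4,0)
Segment 2: (4,0) -> (4,3)
Segment 3: (4,3) -> (4,5)
Segment 4: (4,5) -> (4,7)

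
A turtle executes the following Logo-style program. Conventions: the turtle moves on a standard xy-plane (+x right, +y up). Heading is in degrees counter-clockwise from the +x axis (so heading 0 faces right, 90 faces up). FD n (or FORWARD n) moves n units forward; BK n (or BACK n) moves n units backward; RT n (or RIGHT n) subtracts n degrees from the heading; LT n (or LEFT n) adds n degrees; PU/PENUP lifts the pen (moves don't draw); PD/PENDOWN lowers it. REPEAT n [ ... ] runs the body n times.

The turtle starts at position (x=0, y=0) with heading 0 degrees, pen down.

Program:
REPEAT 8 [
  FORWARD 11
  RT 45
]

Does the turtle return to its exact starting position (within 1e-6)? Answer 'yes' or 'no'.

Answer: yes

Derivation:
Executing turtle program step by step:
Start: pos=(0,0), heading=0, pen down
REPEAT 8 [
  -- iteration 1/8 --
  FD 11: (0,0) -> (11,0) [heading=0, draw]
  RT 45: heading 0 -> 315
  -- iteration 2/8 --
  FD 11: (11,0) -> (18.778,-7.778) [heading=315, draw]
  RT 45: heading 315 -> 270
  -- iteration 3/8 --
  FD 11: (18.778,-7.778) -> (18.778,-18.778) [heading=270, draw]
  RT 45: heading 270 -> 225
  -- iteration 4/8 --
  FD 11: (18.778,-18.778) -> (11,-26.556) [heading=225, draw]
  RT 45: heading 225 -> 180
  -- iteration 5/8 --
  FD 11: (11,-26.556) -> (0,-26.556) [heading=180, draw]
  RT 45: heading 180 -> 135
  -- iteration 6/8 --
  FD 11: (0,-26.556) -> (-7.778,-18.778) [heading=135, draw]
  RT 45: heading 135 -> 90
  -- iteration 7/8 --
  FD 11: (-7.778,-18.778) -> (-7.778,-7.778) [heading=90, draw]
  RT 45: heading 90 -> 45
  -- iteration 8/8 --
  FD 11: (-7.778,-7.778) -> (0,0) [heading=45, draw]
  RT 45: heading 45 -> 0
]
Final: pos=(0,0), heading=0, 8 segment(s) drawn

Start position: (0, 0)
Final position: (0, 0)
Distance = 0; < 1e-6 -> CLOSED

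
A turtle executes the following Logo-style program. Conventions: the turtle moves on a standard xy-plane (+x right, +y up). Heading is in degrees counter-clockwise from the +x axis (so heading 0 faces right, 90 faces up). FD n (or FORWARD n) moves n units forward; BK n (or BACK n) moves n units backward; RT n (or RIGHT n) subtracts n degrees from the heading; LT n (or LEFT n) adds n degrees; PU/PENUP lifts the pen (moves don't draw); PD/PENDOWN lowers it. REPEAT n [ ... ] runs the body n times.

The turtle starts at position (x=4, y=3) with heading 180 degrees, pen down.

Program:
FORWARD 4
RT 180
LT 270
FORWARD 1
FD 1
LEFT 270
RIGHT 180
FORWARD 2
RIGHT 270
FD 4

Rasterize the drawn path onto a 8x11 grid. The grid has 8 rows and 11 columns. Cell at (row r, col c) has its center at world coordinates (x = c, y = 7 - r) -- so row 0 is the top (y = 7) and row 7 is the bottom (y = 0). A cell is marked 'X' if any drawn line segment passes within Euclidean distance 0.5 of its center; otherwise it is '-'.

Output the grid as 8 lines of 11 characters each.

Answer: -----------
-----------
--X--------
--X--------
XXXXX------
X-X--------
XXX--------
-----------

Derivation:
Segment 0: (4,3) -> (0,3)
Segment 1: (0,3) -> (-0,2)
Segment 2: (-0,2) -> (-0,1)
Segment 3: (-0,1) -> (2,1)
Segment 4: (2,1) -> (2,5)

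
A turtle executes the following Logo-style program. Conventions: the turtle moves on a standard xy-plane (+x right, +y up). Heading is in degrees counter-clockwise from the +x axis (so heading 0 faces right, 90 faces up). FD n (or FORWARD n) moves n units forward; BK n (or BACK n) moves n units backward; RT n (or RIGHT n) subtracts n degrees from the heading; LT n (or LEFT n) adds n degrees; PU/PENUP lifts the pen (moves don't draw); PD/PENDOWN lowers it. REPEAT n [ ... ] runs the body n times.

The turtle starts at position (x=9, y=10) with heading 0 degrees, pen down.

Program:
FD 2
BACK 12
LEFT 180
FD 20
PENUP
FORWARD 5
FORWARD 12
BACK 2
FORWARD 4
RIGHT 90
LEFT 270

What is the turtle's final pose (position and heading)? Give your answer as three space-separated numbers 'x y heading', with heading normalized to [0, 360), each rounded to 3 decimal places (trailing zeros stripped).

Answer: -40 10 0

Derivation:
Executing turtle program step by step:
Start: pos=(9,10), heading=0, pen down
FD 2: (9,10) -> (11,10) [heading=0, draw]
BK 12: (11,10) -> (-1,10) [heading=0, draw]
LT 180: heading 0 -> 180
FD 20: (-1,10) -> (-21,10) [heading=180, draw]
PU: pen up
FD 5: (-21,10) -> (-26,10) [heading=180, move]
FD 12: (-26,10) -> (-38,10) [heading=180, move]
BK 2: (-38,10) -> (-36,10) [heading=180, move]
FD 4: (-36,10) -> (-40,10) [heading=180, move]
RT 90: heading 180 -> 90
LT 270: heading 90 -> 0
Final: pos=(-40,10), heading=0, 3 segment(s) drawn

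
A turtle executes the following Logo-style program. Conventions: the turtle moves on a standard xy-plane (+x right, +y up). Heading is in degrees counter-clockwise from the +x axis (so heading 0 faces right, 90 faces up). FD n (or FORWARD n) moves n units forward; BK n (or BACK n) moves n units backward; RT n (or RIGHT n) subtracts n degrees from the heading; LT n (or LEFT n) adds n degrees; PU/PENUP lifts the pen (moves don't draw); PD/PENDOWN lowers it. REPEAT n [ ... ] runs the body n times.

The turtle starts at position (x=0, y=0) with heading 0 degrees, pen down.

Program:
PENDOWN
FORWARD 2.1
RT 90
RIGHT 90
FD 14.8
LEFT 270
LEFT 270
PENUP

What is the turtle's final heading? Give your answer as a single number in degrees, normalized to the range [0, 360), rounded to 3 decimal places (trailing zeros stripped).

Executing turtle program step by step:
Start: pos=(0,0), heading=0, pen down
PD: pen down
FD 2.1: (0,0) -> (2.1,0) [heading=0, draw]
RT 90: heading 0 -> 270
RT 90: heading 270 -> 180
FD 14.8: (2.1,0) -> (-12.7,0) [heading=180, draw]
LT 270: heading 180 -> 90
LT 270: heading 90 -> 0
PU: pen up
Final: pos=(-12.7,0), heading=0, 2 segment(s) drawn

Answer: 0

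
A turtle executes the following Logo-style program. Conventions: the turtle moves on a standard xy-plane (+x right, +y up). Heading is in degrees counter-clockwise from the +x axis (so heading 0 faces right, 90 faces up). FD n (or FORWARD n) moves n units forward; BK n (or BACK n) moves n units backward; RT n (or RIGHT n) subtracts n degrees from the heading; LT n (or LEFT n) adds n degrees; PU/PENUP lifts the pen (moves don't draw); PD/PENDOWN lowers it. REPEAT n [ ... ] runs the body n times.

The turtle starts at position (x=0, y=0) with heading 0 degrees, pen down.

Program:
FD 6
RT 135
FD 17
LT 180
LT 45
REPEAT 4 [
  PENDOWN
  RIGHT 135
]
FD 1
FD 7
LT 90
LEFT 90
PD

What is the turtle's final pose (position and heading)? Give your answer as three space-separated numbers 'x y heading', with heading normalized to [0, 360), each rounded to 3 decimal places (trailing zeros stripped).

Answer: -6.021 -20.021 90

Derivation:
Executing turtle program step by step:
Start: pos=(0,0), heading=0, pen down
FD 6: (0,0) -> (6,0) [heading=0, draw]
RT 135: heading 0 -> 225
FD 17: (6,0) -> (-6.021,-12.021) [heading=225, draw]
LT 180: heading 225 -> 45
LT 45: heading 45 -> 90
REPEAT 4 [
  -- iteration 1/4 --
  PD: pen down
  RT 135: heading 90 -> 315
  -- iteration 2/4 --
  PD: pen down
  RT 135: heading 315 -> 180
  -- iteration 3/4 --
  PD: pen down
  RT 135: heading 180 -> 45
  -- iteration 4/4 --
  PD: pen down
  RT 135: heading 45 -> 270
]
FD 1: (-6.021,-12.021) -> (-6.021,-13.021) [heading=270, draw]
FD 7: (-6.021,-13.021) -> (-6.021,-20.021) [heading=270, draw]
LT 90: heading 270 -> 0
LT 90: heading 0 -> 90
PD: pen down
Final: pos=(-6.021,-20.021), heading=90, 4 segment(s) drawn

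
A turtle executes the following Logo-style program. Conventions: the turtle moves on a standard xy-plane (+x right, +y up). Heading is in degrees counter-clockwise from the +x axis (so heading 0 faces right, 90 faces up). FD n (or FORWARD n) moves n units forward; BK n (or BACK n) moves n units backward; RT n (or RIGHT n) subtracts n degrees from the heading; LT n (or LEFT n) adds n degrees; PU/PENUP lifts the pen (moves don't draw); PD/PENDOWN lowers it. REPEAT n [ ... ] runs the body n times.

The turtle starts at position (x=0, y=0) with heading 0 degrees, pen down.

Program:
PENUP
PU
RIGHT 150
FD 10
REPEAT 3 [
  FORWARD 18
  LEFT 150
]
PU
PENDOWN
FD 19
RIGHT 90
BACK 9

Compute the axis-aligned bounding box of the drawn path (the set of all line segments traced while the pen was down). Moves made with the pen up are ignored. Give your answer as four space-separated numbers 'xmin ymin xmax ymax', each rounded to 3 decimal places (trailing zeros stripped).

Answer: -21.837 -21.454 -4.543 -5

Derivation:
Executing turtle program step by step:
Start: pos=(0,0), heading=0, pen down
PU: pen up
PU: pen up
RT 150: heading 0 -> 210
FD 10: (0,0) -> (-8.66,-5) [heading=210, move]
REPEAT 3 [
  -- iteration 1/3 --
  FD 18: (-8.66,-5) -> (-24.249,-14) [heading=210, move]
  LT 150: heading 210 -> 0
  -- iteration 2/3 --
  FD 18: (-24.249,-14) -> (-6.249,-14) [heading=0, move]
  LT 150: heading 0 -> 150
  -- iteration 3/3 --
  FD 18: (-6.249,-14) -> (-21.837,-5) [heading=150, move]
  LT 150: heading 150 -> 300
]
PU: pen up
PD: pen down
FD 19: (-21.837,-5) -> (-12.337,-21.454) [heading=300, draw]
RT 90: heading 300 -> 210
BK 9: (-12.337,-21.454) -> (-4.543,-16.954) [heading=210, draw]
Final: pos=(-4.543,-16.954), heading=210, 2 segment(s) drawn

Segment endpoints: x in {-21.837, -12.337, -4.543}, y in {-21.454, -16.954, -5}
xmin=-21.837, ymin=-21.454, xmax=-4.543, ymax=-5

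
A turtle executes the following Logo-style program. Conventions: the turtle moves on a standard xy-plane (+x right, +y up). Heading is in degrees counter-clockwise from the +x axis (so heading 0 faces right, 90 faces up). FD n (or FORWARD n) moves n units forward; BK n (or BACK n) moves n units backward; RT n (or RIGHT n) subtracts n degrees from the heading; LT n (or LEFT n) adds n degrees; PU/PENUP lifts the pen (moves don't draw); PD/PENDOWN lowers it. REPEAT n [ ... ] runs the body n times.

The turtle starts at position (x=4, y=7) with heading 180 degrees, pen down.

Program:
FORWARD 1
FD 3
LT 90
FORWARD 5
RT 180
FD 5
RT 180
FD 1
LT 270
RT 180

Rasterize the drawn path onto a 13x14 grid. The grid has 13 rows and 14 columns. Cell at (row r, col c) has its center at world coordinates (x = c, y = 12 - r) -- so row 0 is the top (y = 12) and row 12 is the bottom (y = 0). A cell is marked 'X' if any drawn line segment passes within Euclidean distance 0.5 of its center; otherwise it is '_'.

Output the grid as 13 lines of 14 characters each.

Segment 0: (4,7) -> (3,7)
Segment 1: (3,7) -> (0,7)
Segment 2: (0,7) -> (-0,2)
Segment 3: (-0,2) -> (-0,7)
Segment 4: (-0,7) -> (-0,6)

Answer: ______________
______________
______________
______________
______________
XXXXX_________
X_____________
X_____________
X_____________
X_____________
X_____________
______________
______________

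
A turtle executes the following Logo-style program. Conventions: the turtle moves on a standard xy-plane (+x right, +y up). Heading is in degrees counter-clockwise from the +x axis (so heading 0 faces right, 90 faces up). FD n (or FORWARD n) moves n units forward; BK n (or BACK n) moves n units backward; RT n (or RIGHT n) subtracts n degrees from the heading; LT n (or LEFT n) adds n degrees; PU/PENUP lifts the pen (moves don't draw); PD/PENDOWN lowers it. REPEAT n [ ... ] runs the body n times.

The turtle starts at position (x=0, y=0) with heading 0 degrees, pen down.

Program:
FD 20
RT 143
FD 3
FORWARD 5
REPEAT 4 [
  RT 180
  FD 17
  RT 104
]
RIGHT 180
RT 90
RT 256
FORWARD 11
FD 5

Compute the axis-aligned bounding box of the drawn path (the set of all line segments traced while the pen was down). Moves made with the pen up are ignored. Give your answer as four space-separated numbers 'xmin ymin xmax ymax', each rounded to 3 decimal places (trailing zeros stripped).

Executing turtle program step by step:
Start: pos=(0,0), heading=0, pen down
FD 20: (0,0) -> (20,0) [heading=0, draw]
RT 143: heading 0 -> 217
FD 3: (20,0) -> (17.604,-1.805) [heading=217, draw]
FD 5: (17.604,-1.805) -> (13.611,-4.815) [heading=217, draw]
REPEAT 4 [
  -- iteration 1/4 --
  RT 180: heading 217 -> 37
  FD 17: (13.611,-4.815) -> (27.188,5.416) [heading=37, draw]
  RT 104: heading 37 -> 293
  -- iteration 2/4 --
  RT 180: heading 293 -> 113
  FD 17: (27.188,5.416) -> (20.545,21.065) [heading=113, draw]
  RT 104: heading 113 -> 9
  -- iteration 3/4 --
  RT 180: heading 9 -> 189
  FD 17: (20.545,21.065) -> (3.755,18.406) [heading=189, draw]
  RT 104: heading 189 -> 85
  -- iteration 4/4 --
  RT 180: heading 85 -> 265
  FD 17: (3.755,18.406) -> (2.273,1.47) [heading=265, draw]
  RT 104: heading 265 -> 161
]
RT 180: heading 161 -> 341
RT 90: heading 341 -> 251
RT 256: heading 251 -> 355
FD 11: (2.273,1.47) -> (13.231,0.512) [heading=355, draw]
FD 5: (13.231,0.512) -> (18.212,0.076) [heading=355, draw]
Final: pos=(18.212,0.076), heading=355, 9 segment(s) drawn

Segment endpoints: x in {0, 2.273, 3.755, 13.231, 13.611, 17.604, 18.212, 20, 20.545, 27.188}, y in {-4.815, -1.805, 0, 0.076, 0.512, 1.47, 5.416, 18.406, 21.065}
xmin=0, ymin=-4.815, xmax=27.188, ymax=21.065

Answer: 0 -4.815 27.188 21.065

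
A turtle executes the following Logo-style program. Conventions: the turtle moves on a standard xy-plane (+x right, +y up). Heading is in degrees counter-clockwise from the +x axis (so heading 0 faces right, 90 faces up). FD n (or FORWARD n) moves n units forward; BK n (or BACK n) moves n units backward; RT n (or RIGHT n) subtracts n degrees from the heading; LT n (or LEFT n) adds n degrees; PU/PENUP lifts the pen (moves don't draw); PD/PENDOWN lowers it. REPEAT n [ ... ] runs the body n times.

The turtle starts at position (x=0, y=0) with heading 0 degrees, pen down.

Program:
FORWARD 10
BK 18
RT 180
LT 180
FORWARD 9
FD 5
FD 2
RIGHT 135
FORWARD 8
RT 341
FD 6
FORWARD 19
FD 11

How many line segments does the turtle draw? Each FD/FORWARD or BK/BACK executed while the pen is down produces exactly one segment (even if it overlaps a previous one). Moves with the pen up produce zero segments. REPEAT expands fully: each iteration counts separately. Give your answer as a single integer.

Answer: 9

Derivation:
Executing turtle program step by step:
Start: pos=(0,0), heading=0, pen down
FD 10: (0,0) -> (10,0) [heading=0, draw]
BK 18: (10,0) -> (-8,0) [heading=0, draw]
RT 180: heading 0 -> 180
LT 180: heading 180 -> 0
FD 9: (-8,0) -> (1,0) [heading=0, draw]
FD 5: (1,0) -> (6,0) [heading=0, draw]
FD 2: (6,0) -> (8,0) [heading=0, draw]
RT 135: heading 0 -> 225
FD 8: (8,0) -> (2.343,-5.657) [heading=225, draw]
RT 341: heading 225 -> 244
FD 6: (2.343,-5.657) -> (-0.287,-11.05) [heading=244, draw]
FD 19: (-0.287,-11.05) -> (-8.616,-28.127) [heading=244, draw]
FD 11: (-8.616,-28.127) -> (-13.438,-38.013) [heading=244, draw]
Final: pos=(-13.438,-38.013), heading=244, 9 segment(s) drawn
Segments drawn: 9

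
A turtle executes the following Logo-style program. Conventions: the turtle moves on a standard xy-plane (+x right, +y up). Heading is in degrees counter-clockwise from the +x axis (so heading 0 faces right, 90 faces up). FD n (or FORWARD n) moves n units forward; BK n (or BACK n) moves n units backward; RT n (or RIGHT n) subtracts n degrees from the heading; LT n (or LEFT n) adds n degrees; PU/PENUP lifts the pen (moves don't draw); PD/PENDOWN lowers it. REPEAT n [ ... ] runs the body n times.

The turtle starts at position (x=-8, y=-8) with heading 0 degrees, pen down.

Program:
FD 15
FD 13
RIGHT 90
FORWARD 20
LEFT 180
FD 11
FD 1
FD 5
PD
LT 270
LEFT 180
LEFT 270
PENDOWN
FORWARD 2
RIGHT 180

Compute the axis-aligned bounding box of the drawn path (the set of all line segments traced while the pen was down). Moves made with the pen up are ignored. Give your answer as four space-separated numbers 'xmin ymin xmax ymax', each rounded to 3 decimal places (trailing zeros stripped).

Answer: -8 -28 20 -8

Derivation:
Executing turtle program step by step:
Start: pos=(-8,-8), heading=0, pen down
FD 15: (-8,-8) -> (7,-8) [heading=0, draw]
FD 13: (7,-8) -> (20,-8) [heading=0, draw]
RT 90: heading 0 -> 270
FD 20: (20,-8) -> (20,-28) [heading=270, draw]
LT 180: heading 270 -> 90
FD 11: (20,-28) -> (20,-17) [heading=90, draw]
FD 1: (20,-17) -> (20,-16) [heading=90, draw]
FD 5: (20,-16) -> (20,-11) [heading=90, draw]
PD: pen down
LT 270: heading 90 -> 0
LT 180: heading 0 -> 180
LT 270: heading 180 -> 90
PD: pen down
FD 2: (20,-11) -> (20,-9) [heading=90, draw]
RT 180: heading 90 -> 270
Final: pos=(20,-9), heading=270, 7 segment(s) drawn

Segment endpoints: x in {-8, 7, 20}, y in {-28, -17, -16, -11, -9, -8}
xmin=-8, ymin=-28, xmax=20, ymax=-8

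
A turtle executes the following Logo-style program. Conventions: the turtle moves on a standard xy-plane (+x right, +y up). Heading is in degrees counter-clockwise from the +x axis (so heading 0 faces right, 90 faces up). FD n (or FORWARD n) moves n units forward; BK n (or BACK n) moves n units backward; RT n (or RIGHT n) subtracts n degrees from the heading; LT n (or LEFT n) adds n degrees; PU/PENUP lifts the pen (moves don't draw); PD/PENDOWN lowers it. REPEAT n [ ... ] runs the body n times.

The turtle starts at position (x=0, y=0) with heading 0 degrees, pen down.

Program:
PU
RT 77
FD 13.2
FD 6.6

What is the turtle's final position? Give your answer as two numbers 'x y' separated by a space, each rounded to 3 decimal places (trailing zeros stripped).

Answer: 4.454 -19.293

Derivation:
Executing turtle program step by step:
Start: pos=(0,0), heading=0, pen down
PU: pen up
RT 77: heading 0 -> 283
FD 13.2: (0,0) -> (2.969,-12.862) [heading=283, move]
FD 6.6: (2.969,-12.862) -> (4.454,-19.293) [heading=283, move]
Final: pos=(4.454,-19.293), heading=283, 0 segment(s) drawn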